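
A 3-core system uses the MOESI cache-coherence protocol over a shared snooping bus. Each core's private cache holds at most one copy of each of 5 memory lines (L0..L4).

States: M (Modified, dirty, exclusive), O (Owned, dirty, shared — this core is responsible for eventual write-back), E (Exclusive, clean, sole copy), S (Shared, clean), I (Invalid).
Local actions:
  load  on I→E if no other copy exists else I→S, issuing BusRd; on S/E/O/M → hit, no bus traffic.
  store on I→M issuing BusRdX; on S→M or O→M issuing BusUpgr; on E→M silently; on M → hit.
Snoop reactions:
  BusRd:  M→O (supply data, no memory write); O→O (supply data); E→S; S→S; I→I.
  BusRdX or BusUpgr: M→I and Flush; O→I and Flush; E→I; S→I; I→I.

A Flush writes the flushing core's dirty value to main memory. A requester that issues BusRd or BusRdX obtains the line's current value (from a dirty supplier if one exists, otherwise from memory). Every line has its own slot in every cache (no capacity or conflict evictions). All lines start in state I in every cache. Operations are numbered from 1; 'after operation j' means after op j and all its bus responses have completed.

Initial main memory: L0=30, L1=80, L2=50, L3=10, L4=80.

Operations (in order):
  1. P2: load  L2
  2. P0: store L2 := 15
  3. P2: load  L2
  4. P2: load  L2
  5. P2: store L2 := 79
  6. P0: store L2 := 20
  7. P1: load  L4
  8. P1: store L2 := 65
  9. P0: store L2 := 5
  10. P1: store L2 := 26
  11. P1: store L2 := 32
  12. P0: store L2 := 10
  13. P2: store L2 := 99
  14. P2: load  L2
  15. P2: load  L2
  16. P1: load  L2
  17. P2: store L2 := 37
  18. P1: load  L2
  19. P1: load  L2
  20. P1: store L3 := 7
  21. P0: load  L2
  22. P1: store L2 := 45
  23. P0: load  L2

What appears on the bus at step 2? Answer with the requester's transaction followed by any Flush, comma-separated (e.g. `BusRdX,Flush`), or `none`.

[1] P2: load  L2 | P0:I, P1:I, P2:E(50) | bus: BusRd
[2] P0: store L2 := 15 | P0:M(15), P1:I, P2:I | bus: BusRdX
[3] P2: load  L2 | P0:O(15), P1:I, P2:S(15) | bus: BusRd
[4] P2: load  L2 | P0:O(15), P1:I, P2:S(15) | bus: none
[5] P2: store L2 := 79 | P0:I, P1:I, P2:M(79) | bus: BusUpgr,Flush
[6] P0: store L2 := 20 | P0:M(20), P1:I, P2:I | bus: BusRdX,Flush
[7] P1: load  L4 | P0:I, P1:E(80), P2:I | bus: BusRd
[8] P1: store L2 := 65 | P0:I, P1:M(65), P2:I | bus: BusRdX,Flush
[9] P0: store L2 := 5 | P0:M(5), P1:I, P2:I | bus: BusRdX,Flush
[10] P1: store L2 := 26 | P0:I, P1:M(26), P2:I | bus: BusRdX,Flush
[11] P1: store L2 := 32 | P0:I, P1:M(32), P2:I | bus: none
[12] P0: store L2 := 10 | P0:M(10), P1:I, P2:I | bus: BusRdX,Flush
[13] P2: store L2 := 99 | P0:I, P1:I, P2:M(99) | bus: BusRdX,Flush
[14] P2: load  L2 | P0:I, P1:I, P2:M(99) | bus: none
[15] P2: load  L2 | P0:I, P1:I, P2:M(99) | bus: none
[16] P1: load  L2 | P0:I, P1:S(99), P2:O(99) | bus: BusRd
[17] P2: store L2 := 37 | P0:I, P1:I, P2:M(37) | bus: BusUpgr
[18] P1: load  L2 | P0:I, P1:S(37), P2:O(37) | bus: BusRd
[19] P1: load  L2 | P0:I, P1:S(37), P2:O(37) | bus: none
[20] P1: store L3 := 7 | P0:I, P1:M(7), P2:I | bus: BusRdX
[21] P0: load  L2 | P0:S(37), P1:S(37), P2:O(37) | bus: BusRd
[22] P1: store L2 := 45 | P0:I, P1:M(45), P2:I | bus: BusUpgr,Flush
[23] P0: load  L2 | P0:S(45), P1:O(45), P2:I | bus: BusRd

bus = BusRdX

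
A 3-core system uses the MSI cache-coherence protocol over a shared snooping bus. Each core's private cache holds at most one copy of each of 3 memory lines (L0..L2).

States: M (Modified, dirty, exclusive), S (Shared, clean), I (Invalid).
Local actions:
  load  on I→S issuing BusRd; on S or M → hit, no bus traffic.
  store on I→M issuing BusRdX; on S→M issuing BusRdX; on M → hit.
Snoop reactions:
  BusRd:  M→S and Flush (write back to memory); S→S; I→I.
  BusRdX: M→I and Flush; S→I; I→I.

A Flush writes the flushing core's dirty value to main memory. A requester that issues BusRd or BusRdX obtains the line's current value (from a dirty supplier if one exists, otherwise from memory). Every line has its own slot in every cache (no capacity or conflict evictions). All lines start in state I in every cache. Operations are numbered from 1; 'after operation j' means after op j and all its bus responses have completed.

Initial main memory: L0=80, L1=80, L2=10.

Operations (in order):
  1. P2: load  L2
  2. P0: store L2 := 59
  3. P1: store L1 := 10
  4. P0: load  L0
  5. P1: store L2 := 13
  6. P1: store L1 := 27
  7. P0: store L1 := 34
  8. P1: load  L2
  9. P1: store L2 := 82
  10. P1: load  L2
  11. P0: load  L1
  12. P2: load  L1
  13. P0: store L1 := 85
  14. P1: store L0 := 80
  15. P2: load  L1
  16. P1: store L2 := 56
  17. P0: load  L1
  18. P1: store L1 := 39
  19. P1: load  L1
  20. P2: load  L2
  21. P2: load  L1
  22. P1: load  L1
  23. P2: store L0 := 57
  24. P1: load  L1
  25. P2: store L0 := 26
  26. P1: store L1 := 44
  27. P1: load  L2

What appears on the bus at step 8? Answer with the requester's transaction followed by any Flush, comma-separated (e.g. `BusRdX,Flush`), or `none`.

[1] P2: load  L2 | P0:I, P1:I, P2:S(10) | bus: BusRd
[2] P0: store L2 := 59 | P0:M(59), P1:I, P2:I | bus: BusRdX
[3] P1: store L1 := 10 | P0:I, P1:M(10), P2:I | bus: BusRdX
[4] P0: load  L0 | P0:S(80), P1:I, P2:I | bus: BusRd
[5] P1: store L2 := 13 | P0:I, P1:M(13), P2:I | bus: BusRdX,Flush
[6] P1: store L1 := 27 | P0:I, P1:M(27), P2:I | bus: none
[7] P0: store L1 := 34 | P0:M(34), P1:I, P2:I | bus: BusRdX,Flush
[8] P1: load  L2 | P0:I, P1:M(13), P2:I | bus: none
[9] P1: store L2 := 82 | P0:I, P1:M(82), P2:I | bus: none
[10] P1: load  L2 | P0:I, P1:M(82), P2:I | bus: none
[11] P0: load  L1 | P0:M(34), P1:I, P2:I | bus: none
[12] P2: load  L1 | P0:S(34), P1:I, P2:S(34) | bus: BusRd,Flush
[13] P0: store L1 := 85 | P0:M(85), P1:I, P2:I | bus: BusRdX
[14] P1: store L0 := 80 | P0:I, P1:M(80), P2:I | bus: BusRdX
[15] P2: load  L1 | P0:S(85), P1:I, P2:S(85) | bus: BusRd,Flush
[16] P1: store L2 := 56 | P0:I, P1:M(56), P2:I | bus: none
[17] P0: load  L1 | P0:S(85), P1:I, P2:S(85) | bus: none
[18] P1: store L1 := 39 | P0:I, P1:M(39), P2:I | bus: BusRdX
[19] P1: load  L1 | P0:I, P1:M(39), P2:I | bus: none
[20] P2: load  L2 | P0:I, P1:S(56), P2:S(56) | bus: BusRd,Flush
[21] P2: load  L1 | P0:I, P1:S(39), P2:S(39) | bus: BusRd,Flush
[22] P1: load  L1 | P0:I, P1:S(39), P2:S(39) | bus: none
[23] P2: store L0 := 57 | P0:I, P1:I, P2:M(57) | bus: BusRdX,Flush
[24] P1: load  L1 | P0:I, P1:S(39), P2:S(39) | bus: none
[25] P2: store L0 := 26 | P0:I, P1:I, P2:M(26) | bus: none
[26] P1: store L1 := 44 | P0:I, P1:M(44), P2:I | bus: BusRdX
[27] P1: load  L2 | P0:I, P1:S(56), P2:S(56) | bus: none

bus = none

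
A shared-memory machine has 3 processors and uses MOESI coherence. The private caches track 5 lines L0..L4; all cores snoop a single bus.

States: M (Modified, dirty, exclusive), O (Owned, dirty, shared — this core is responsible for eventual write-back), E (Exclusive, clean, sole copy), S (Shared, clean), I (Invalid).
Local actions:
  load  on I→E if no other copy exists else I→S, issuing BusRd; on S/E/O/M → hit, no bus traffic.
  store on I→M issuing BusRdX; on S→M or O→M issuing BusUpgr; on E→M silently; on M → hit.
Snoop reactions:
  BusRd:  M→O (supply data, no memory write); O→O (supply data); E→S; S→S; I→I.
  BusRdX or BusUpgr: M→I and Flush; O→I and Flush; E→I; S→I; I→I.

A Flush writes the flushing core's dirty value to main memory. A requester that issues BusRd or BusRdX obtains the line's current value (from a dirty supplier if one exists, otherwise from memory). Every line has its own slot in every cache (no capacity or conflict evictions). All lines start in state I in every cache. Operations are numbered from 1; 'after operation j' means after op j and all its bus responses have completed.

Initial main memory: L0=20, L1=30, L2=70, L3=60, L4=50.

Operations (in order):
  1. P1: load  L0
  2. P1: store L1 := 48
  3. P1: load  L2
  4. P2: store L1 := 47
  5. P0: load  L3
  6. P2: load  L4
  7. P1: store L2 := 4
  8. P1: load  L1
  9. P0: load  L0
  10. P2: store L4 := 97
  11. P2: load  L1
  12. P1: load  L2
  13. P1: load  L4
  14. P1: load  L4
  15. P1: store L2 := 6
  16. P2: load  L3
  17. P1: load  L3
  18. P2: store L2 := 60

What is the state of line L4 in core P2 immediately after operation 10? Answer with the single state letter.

state = M

1. P1: load  L0  bus=[BusRd]  L0: P0=I P1=E P2=I  mem[L0]=20
2. P1: store L1 := 48  bus=[BusRdX]  L1: P0=I P1=M P2=I  mem[L1]=30
3. P1: load  L2  bus=[BusRd]  L2: P0=I P1=E P2=I  mem[L2]=70
4. P2: store L1 := 47  bus=[BusRdX,Flush]  L1: P0=I P1=I P2=M  mem[L1]=48
5. P0: load  L3  bus=[BusRd]  L3: P0=E P1=I P2=I  mem[L3]=60
6. P2: load  L4  bus=[BusRd]  L4: P0=I P1=I P2=E  mem[L4]=50
7. P1: store L2 := 4  bus=[-]  L2: P0=I P1=M P2=I  mem[L2]=70
8. P1: load  L1  bus=[BusRd]  L1: P0=I P1=S P2=O  mem[L1]=48
9. P0: load  L0  bus=[BusRd]  L0: P0=S P1=S P2=I  mem[L0]=20
10. P2: store L4 := 97  bus=[-]  L4: P0=I P1=I P2=M  mem[L4]=50
11. P2: load  L1  bus=[-]  L1: P0=I P1=S P2=O  mem[L1]=48
12. P1: load  L2  bus=[-]  L2: P0=I P1=M P2=I  mem[L2]=70
13. P1: load  L4  bus=[BusRd]  L4: P0=I P1=S P2=O  mem[L4]=50
14. P1: load  L4  bus=[-]  L4: P0=I P1=S P2=O  mem[L4]=50
15. P1: store L2 := 6  bus=[-]  L2: P0=I P1=M P2=I  mem[L2]=70
16. P2: load  L3  bus=[BusRd]  L3: P0=S P1=I P2=S  mem[L3]=60
17. P1: load  L3  bus=[BusRd]  L3: P0=S P1=S P2=S  mem[L3]=60
18. P2: store L2 := 60  bus=[BusRdX,Flush]  L2: P0=I P1=I P2=M  mem[L2]=6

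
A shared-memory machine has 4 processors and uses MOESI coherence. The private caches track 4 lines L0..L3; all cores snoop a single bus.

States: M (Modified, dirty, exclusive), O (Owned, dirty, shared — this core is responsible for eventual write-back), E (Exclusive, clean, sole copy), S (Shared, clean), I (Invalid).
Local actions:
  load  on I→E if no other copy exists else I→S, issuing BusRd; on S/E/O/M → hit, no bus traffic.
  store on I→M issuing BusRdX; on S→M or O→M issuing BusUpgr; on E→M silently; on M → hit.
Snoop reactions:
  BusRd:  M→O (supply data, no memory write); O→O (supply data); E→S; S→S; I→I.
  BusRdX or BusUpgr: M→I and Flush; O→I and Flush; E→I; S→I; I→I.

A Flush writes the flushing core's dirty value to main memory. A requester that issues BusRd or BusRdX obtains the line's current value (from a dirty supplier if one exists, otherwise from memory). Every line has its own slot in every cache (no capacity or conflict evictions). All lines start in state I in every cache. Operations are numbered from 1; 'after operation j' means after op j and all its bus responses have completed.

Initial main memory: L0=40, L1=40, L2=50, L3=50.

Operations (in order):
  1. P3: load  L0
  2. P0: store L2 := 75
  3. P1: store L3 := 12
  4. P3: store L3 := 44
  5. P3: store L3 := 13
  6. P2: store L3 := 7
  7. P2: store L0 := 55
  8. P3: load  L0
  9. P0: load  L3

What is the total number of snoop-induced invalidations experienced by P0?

invalidations = 0

step 1: P3: load  L0  ⟶  IIIE  (L0)  txn=BusRd  M[L0]=40
step 2: P0: store L2 := 75  ⟶  MIII  (L2)  txn=BusRdX  M[L2]=50
step 3: P1: store L3 := 12  ⟶  IMII  (L3)  txn=BusRdX  M[L3]=50
step 4: P3: store L3 := 44  ⟶  IIIM  (L3)  txn=BusRdX+Flush  M[L3]=12
step 5: P3: store L3 := 13  ⟶  IIIM  (L3)  txn=∅  M[L3]=12
step 6: P2: store L3 := 7  ⟶  IIMI  (L3)  txn=BusRdX+Flush  M[L3]=13
step 7: P2: store L0 := 55  ⟶  IIMI  (L0)  txn=BusRdX  M[L0]=40
step 8: P3: load  L0  ⟶  IIOS  (L0)  txn=BusRd  M[L0]=40
step 9: P0: load  L3  ⟶  SIOI  (L3)  txn=BusRd  M[L3]=13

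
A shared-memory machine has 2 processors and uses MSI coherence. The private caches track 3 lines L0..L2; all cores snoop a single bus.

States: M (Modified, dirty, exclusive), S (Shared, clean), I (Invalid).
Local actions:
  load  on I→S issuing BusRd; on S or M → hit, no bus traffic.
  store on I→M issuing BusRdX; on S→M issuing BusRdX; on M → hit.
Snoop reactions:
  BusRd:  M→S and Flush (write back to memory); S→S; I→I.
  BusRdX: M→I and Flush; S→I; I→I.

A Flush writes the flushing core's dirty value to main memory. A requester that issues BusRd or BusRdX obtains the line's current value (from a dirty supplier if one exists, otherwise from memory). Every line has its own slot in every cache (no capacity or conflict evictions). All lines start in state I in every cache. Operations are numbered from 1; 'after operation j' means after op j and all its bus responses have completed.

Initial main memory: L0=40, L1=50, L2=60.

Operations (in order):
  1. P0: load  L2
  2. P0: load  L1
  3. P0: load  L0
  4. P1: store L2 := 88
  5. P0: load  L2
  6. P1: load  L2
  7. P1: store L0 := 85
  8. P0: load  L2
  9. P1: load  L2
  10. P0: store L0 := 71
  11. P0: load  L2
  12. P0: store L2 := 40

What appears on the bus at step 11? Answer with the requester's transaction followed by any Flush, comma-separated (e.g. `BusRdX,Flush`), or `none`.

1. P0: load  L2  bus=[BusRd]  L2: P0=S P1=I  mem[L2]=60
2. P0: load  L1  bus=[BusRd]  L1: P0=S P1=I  mem[L1]=50
3. P0: load  L0  bus=[BusRd]  L0: P0=S P1=I  mem[L0]=40
4. P1: store L2 := 88  bus=[BusRdX]  L2: P0=I P1=M  mem[L2]=60
5. P0: load  L2  bus=[BusRd,Flush]  L2: P0=S P1=S  mem[L2]=88
6. P1: load  L2  bus=[-]  L2: P0=S P1=S  mem[L2]=88
7. P1: store L0 := 85  bus=[BusRdX]  L0: P0=I P1=M  mem[L0]=40
8. P0: load  L2  bus=[-]  L2: P0=S P1=S  mem[L2]=88
9. P1: load  L2  bus=[-]  L2: P0=S P1=S  mem[L2]=88
10. P0: store L0 := 71  bus=[BusRdX,Flush]  L0: P0=M P1=I  mem[L0]=85
11. P0: load  L2  bus=[-]  L2: P0=S P1=S  mem[L2]=88
12. P0: store L2 := 40  bus=[BusRdX]  L2: P0=M P1=I  mem[L2]=88

bus = none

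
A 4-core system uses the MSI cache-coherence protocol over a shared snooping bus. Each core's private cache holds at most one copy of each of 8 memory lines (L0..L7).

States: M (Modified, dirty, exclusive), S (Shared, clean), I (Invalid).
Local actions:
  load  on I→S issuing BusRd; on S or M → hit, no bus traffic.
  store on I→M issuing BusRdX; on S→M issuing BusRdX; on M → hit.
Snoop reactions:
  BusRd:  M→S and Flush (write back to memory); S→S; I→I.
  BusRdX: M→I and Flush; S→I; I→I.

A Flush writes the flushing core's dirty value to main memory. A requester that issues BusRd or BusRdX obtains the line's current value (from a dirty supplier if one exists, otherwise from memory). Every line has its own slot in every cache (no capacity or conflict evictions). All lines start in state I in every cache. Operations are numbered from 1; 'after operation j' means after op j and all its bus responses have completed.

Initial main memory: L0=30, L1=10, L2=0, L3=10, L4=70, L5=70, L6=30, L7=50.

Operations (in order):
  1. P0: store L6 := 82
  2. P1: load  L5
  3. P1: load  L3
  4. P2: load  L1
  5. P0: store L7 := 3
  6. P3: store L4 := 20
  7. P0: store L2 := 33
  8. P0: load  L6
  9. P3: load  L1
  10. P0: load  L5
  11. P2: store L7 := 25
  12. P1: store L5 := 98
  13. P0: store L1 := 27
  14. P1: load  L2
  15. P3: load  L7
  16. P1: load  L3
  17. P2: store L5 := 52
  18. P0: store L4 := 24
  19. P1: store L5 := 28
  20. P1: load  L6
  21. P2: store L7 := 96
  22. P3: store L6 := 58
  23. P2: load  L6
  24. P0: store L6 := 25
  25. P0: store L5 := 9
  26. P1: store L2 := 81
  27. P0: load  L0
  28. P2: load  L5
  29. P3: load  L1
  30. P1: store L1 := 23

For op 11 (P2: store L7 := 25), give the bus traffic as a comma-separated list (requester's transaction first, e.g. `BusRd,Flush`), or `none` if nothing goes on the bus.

bus = BusRdX,Flush

[1] P0: store L6 := 82 | P0:M(82), P1:I, P2:I, P3:I | bus: BusRdX
[2] P1: load  L5 | P0:I, P1:S(70), P2:I, P3:I | bus: BusRd
[3] P1: load  L3 | P0:I, P1:S(10), P2:I, P3:I | bus: BusRd
[4] P2: load  L1 | P0:I, P1:I, P2:S(10), P3:I | bus: BusRd
[5] P0: store L7 := 3 | P0:M(3), P1:I, P2:I, P3:I | bus: BusRdX
[6] P3: store L4 := 20 | P0:I, P1:I, P2:I, P3:M(20) | bus: BusRdX
[7] P0: store L2 := 33 | P0:M(33), P1:I, P2:I, P3:I | bus: BusRdX
[8] P0: load  L6 | P0:M(82), P1:I, P2:I, P3:I | bus: none
[9] P3: load  L1 | P0:I, P1:I, P2:S(10), P3:S(10) | bus: BusRd
[10] P0: load  L5 | P0:S(70), P1:S(70), P2:I, P3:I | bus: BusRd
[11] P2: store L7 := 25 | P0:I, P1:I, P2:M(25), P3:I | bus: BusRdX,Flush
[12] P1: store L5 := 98 | P0:I, P1:M(98), P2:I, P3:I | bus: BusRdX
[13] P0: store L1 := 27 | P0:M(27), P1:I, P2:I, P3:I | bus: BusRdX
[14] P1: load  L2 | P0:S(33), P1:S(33), P2:I, P3:I | bus: BusRd,Flush
[15] P3: load  L7 | P0:I, P1:I, P2:S(25), P3:S(25) | bus: BusRd,Flush
[16] P1: load  L3 | P0:I, P1:S(10), P2:I, P3:I | bus: none
[17] P2: store L5 := 52 | P0:I, P1:I, P2:M(52), P3:I | bus: BusRdX,Flush
[18] P0: store L4 := 24 | P0:M(24), P1:I, P2:I, P3:I | bus: BusRdX,Flush
[19] P1: store L5 := 28 | P0:I, P1:M(28), P2:I, P3:I | bus: BusRdX,Flush
[20] P1: load  L6 | P0:S(82), P1:S(82), P2:I, P3:I | bus: BusRd,Flush
[21] P2: store L7 := 96 | P0:I, P1:I, P2:M(96), P3:I | bus: BusRdX
[22] P3: store L6 := 58 | P0:I, P1:I, P2:I, P3:M(58) | bus: BusRdX
[23] P2: load  L6 | P0:I, P1:I, P2:S(58), P3:S(58) | bus: BusRd,Flush
[24] P0: store L6 := 25 | P0:M(25), P1:I, P2:I, P3:I | bus: BusRdX
[25] P0: store L5 := 9 | P0:M(9), P1:I, P2:I, P3:I | bus: BusRdX,Flush
[26] P1: store L2 := 81 | P0:I, P1:M(81), P2:I, P3:I | bus: BusRdX
[27] P0: load  L0 | P0:S(30), P1:I, P2:I, P3:I | bus: BusRd
[28] P2: load  L5 | P0:S(9), P1:I, P2:S(9), P3:I | bus: BusRd,Flush
[29] P3: load  L1 | P0:S(27), P1:I, P2:I, P3:S(27) | bus: BusRd,Flush
[30] P1: store L1 := 23 | P0:I, P1:M(23), P2:I, P3:I | bus: BusRdX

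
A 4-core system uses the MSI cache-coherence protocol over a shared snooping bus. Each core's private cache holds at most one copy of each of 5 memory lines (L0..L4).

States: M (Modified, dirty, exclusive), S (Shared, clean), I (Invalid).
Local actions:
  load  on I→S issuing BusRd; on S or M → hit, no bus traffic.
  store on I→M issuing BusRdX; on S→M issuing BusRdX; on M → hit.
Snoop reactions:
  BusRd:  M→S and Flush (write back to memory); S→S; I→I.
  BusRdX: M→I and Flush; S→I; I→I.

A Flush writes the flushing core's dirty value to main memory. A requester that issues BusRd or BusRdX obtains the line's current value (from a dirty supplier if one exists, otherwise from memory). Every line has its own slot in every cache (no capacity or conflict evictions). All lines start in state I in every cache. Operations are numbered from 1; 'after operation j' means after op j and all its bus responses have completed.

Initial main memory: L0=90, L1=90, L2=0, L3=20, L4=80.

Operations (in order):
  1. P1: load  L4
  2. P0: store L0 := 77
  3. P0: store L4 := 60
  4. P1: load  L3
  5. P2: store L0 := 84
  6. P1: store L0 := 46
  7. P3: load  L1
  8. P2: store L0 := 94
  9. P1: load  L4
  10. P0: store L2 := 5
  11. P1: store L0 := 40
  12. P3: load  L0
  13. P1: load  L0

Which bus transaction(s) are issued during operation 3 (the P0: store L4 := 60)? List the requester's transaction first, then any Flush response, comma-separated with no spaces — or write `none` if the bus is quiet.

bus = BusRdX

  op1 P1: load  L4 → I/S/I/I on L4; bus BusRd; mem=80
  op2 P0: store L0 := 77 → M/I/I/I on L0; bus BusRdX; mem=90
  op3 P0: store L4 := 60 → M/I/I/I on L4; bus BusRdX; mem=80
  op4 P1: load  L3 → I/S/I/I on L3; bus BusRd; mem=20
  op5 P2: store L0 := 84 → I/I/M/I on L0; bus BusRdX Flush; mem=77
  op6 P1: store L0 := 46 → I/M/I/I on L0; bus BusRdX Flush; mem=84
  op7 P3: load  L1 → I/I/I/S on L1; bus BusRd; mem=90
  op8 P2: store L0 := 94 → I/I/M/I on L0; bus BusRdX Flush; mem=46
  op9 P1: load  L4 → S/S/I/I on L4; bus BusRd Flush; mem=60
  op10 P0: store L2 := 5 → M/I/I/I on L2; bus BusRdX; mem=0
  op11 P1: store L0 := 40 → I/M/I/I on L0; bus BusRdX Flush; mem=94
  op12 P3: load  L0 → I/S/I/S on L0; bus BusRd Flush; mem=40
  op13 P1: load  L0 → I/S/I/S on L0; bus (none); mem=40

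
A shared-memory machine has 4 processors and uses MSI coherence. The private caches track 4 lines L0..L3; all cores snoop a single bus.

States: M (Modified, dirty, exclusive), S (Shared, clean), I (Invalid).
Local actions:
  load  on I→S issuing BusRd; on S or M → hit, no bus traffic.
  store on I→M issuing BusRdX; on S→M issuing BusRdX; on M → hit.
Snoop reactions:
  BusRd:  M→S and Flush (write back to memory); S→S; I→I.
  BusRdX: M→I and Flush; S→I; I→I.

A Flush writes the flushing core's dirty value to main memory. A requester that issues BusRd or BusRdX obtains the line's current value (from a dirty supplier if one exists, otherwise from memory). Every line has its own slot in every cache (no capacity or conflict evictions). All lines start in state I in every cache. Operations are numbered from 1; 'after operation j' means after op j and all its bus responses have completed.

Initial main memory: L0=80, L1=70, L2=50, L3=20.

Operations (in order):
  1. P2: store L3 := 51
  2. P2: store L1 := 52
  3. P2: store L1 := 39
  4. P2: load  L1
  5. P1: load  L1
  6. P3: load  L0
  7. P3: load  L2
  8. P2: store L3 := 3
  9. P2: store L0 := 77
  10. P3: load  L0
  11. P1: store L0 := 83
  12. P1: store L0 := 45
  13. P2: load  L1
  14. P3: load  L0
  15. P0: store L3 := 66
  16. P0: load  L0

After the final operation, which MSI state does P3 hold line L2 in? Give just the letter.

state = S

1. P2: store L3 := 51  bus=[BusRdX]  L3: P0=I P1=I P2=M P3=I  mem[L3]=20
2. P2: store L1 := 52  bus=[BusRdX]  L1: P0=I P1=I P2=M P3=I  mem[L1]=70
3. P2: store L1 := 39  bus=[-]  L1: P0=I P1=I P2=M P3=I  mem[L1]=70
4. P2: load  L1  bus=[-]  L1: P0=I P1=I P2=M P3=I  mem[L1]=70
5. P1: load  L1  bus=[BusRd,Flush]  L1: P0=I P1=S P2=S P3=I  mem[L1]=39
6. P3: load  L0  bus=[BusRd]  L0: P0=I P1=I P2=I P3=S  mem[L0]=80
7. P3: load  L2  bus=[BusRd]  L2: P0=I P1=I P2=I P3=S  mem[L2]=50
8. P2: store L3 := 3  bus=[-]  L3: P0=I P1=I P2=M P3=I  mem[L3]=20
9. P2: store L0 := 77  bus=[BusRdX]  L0: P0=I P1=I P2=M P3=I  mem[L0]=80
10. P3: load  L0  bus=[BusRd,Flush]  L0: P0=I P1=I P2=S P3=S  mem[L0]=77
11. P1: store L0 := 83  bus=[BusRdX]  L0: P0=I P1=M P2=I P3=I  mem[L0]=77
12. P1: store L0 := 45  bus=[-]  L0: P0=I P1=M P2=I P3=I  mem[L0]=77
13. P2: load  L1  bus=[-]  L1: P0=I P1=S P2=S P3=I  mem[L1]=39
14. P3: load  L0  bus=[BusRd,Flush]  L0: P0=I P1=S P2=I P3=S  mem[L0]=45
15. P0: store L3 := 66  bus=[BusRdX,Flush]  L3: P0=M P1=I P2=I P3=I  mem[L3]=3
16. P0: load  L0  bus=[BusRd]  L0: P0=S P1=S P2=I P3=S  mem[L0]=45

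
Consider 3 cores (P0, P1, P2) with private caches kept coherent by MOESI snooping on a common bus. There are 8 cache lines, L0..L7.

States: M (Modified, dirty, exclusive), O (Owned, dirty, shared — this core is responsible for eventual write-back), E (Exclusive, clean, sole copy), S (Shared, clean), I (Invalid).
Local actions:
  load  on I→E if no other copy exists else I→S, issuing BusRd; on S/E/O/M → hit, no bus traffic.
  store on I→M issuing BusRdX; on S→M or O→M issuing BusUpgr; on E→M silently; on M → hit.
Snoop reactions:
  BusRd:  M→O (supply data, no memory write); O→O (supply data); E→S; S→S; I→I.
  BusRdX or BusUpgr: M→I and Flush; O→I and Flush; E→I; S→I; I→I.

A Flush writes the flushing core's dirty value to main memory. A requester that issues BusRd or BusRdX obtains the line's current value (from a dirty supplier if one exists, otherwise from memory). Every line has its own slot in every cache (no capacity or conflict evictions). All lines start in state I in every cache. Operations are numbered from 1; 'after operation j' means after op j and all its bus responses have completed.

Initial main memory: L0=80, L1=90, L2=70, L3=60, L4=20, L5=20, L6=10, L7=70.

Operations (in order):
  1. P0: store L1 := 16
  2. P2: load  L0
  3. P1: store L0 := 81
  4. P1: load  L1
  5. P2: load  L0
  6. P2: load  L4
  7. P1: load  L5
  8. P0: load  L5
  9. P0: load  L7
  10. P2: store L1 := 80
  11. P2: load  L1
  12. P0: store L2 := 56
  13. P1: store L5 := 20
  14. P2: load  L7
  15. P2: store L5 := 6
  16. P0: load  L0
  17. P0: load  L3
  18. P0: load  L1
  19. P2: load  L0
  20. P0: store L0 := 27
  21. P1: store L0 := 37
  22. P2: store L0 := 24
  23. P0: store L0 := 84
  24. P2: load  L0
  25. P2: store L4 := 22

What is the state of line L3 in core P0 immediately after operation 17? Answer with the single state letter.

step 1: P0: store L1 := 16  ⟶  MII  (L1)  txn=BusRdX  M[L1]=90
step 2: P2: load  L0  ⟶  IIE  (L0)  txn=BusRd  M[L0]=80
step 3: P1: store L0 := 81  ⟶  IMI  (L0)  txn=BusRdX  M[L0]=80
step 4: P1: load  L1  ⟶  OSI  (L1)  txn=BusRd  M[L1]=90
step 5: P2: load  L0  ⟶  IOS  (L0)  txn=BusRd  M[L0]=80
step 6: P2: load  L4  ⟶  IIE  (L4)  txn=BusRd  M[L4]=20
step 7: P1: load  L5  ⟶  IEI  (L5)  txn=BusRd  M[L5]=20
step 8: P0: load  L5  ⟶  SSI  (L5)  txn=BusRd  M[L5]=20
step 9: P0: load  L7  ⟶  EII  (L7)  txn=BusRd  M[L7]=70
step 10: P2: store L1 := 80  ⟶  IIM  (L1)  txn=BusRdX+Flush  M[L1]=16
step 11: P2: load  L1  ⟶  IIM  (L1)  txn=∅  M[L1]=16
step 12: P0: store L2 := 56  ⟶  MII  (L2)  txn=BusRdX  M[L2]=70
step 13: P1: store L5 := 20  ⟶  IMI  (L5)  txn=BusUpgr  M[L5]=20
step 14: P2: load  L7  ⟶  SIS  (L7)  txn=BusRd  M[L7]=70
step 15: P2: store L5 := 6  ⟶  IIM  (L5)  txn=BusRdX+Flush  M[L5]=20
step 16: P0: load  L0  ⟶  SOS  (L0)  txn=BusRd  M[L0]=80
step 17: P0: load  L3  ⟶  EII  (L3)  txn=BusRd  M[L3]=60
step 18: P0: load  L1  ⟶  SIO  (L1)  txn=BusRd  M[L1]=16
step 19: P2: load  L0  ⟶  SOS  (L0)  txn=∅  M[L0]=80
step 20: P0: store L0 := 27  ⟶  MII  (L0)  txn=BusUpgr+Flush  M[L0]=81
step 21: P1: store L0 := 37  ⟶  IMI  (L0)  txn=BusRdX+Flush  M[L0]=27
step 22: P2: store L0 := 24  ⟶  IIM  (L0)  txn=BusRdX+Flush  M[L0]=37
step 23: P0: store L0 := 84  ⟶  MII  (L0)  txn=BusRdX+Flush  M[L0]=24
step 24: P2: load  L0  ⟶  OIS  (L0)  txn=BusRd  M[L0]=24
step 25: P2: store L4 := 22  ⟶  IIM  (L4)  txn=∅  M[L4]=20

state = E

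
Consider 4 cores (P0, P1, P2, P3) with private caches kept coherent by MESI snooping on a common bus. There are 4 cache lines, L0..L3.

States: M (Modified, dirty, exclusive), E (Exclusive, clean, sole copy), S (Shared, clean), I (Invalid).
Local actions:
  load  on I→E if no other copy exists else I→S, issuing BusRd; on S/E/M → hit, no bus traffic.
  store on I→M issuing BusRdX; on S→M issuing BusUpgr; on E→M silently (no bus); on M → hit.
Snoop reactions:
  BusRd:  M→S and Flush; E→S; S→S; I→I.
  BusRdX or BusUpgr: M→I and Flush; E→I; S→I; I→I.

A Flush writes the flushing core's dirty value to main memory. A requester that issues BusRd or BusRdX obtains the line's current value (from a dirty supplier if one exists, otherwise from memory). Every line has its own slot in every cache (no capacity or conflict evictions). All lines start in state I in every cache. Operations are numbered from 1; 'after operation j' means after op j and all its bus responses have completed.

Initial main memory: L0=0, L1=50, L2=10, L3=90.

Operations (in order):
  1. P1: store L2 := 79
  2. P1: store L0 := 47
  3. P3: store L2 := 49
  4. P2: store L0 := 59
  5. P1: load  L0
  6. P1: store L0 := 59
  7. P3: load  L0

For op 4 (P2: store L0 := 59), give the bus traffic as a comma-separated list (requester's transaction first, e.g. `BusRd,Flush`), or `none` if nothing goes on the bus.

1. P1: store L2 := 79  bus=[BusRdX]  L2: P0=I P1=M P2=I P3=I  mem[L2]=10
2. P1: store L0 := 47  bus=[BusRdX]  L0: P0=I P1=M P2=I P3=I  mem[L0]=0
3. P3: store L2 := 49  bus=[BusRdX,Flush]  L2: P0=I P1=I P2=I P3=M  mem[L2]=79
4. P2: store L0 := 59  bus=[BusRdX,Flush]  L0: P0=I P1=I P2=M P3=I  mem[L0]=47
5. P1: load  L0  bus=[BusRd,Flush]  L0: P0=I P1=S P2=S P3=I  mem[L0]=59
6. P1: store L0 := 59  bus=[BusUpgr]  L0: P0=I P1=M P2=I P3=I  mem[L0]=59
7. P3: load  L0  bus=[BusRd,Flush]  L0: P0=I P1=S P2=I P3=S  mem[L0]=59

bus = BusRdX,Flush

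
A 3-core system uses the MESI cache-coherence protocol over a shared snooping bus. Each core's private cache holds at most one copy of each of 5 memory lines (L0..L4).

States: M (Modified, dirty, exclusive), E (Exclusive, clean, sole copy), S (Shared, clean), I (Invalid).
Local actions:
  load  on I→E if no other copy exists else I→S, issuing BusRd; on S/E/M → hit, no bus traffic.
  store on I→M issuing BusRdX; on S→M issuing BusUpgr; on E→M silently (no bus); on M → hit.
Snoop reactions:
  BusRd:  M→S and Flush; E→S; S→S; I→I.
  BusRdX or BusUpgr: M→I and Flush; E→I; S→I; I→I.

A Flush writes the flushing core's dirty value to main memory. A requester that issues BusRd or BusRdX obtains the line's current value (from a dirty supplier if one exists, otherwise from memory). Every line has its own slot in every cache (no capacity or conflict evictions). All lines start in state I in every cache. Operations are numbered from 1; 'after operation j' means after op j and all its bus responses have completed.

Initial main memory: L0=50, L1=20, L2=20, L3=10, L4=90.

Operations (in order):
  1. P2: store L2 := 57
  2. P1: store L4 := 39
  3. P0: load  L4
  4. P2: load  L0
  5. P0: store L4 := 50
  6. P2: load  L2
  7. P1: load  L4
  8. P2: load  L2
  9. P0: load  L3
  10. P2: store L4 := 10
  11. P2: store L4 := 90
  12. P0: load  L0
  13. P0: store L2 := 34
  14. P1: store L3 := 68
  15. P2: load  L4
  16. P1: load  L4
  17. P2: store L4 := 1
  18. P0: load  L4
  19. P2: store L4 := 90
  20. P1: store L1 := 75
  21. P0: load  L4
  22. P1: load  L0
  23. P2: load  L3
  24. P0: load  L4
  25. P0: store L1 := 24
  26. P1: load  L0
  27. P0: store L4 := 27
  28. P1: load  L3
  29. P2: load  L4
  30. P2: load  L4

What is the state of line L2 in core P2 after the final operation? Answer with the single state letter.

  op1 P2: store L2 := 57 → I/I/M on L2; bus BusRdX; mem=20
  op2 P1: store L4 := 39 → I/M/I on L4; bus BusRdX; mem=90
  op3 P0: load  L4 → S/S/I on L4; bus BusRd Flush; mem=39
  op4 P2: load  L0 → I/I/E on L0; bus BusRd; mem=50
  op5 P0: store L4 := 50 → M/I/I on L4; bus BusUpgr; mem=39
  op6 P2: load  L2 → I/I/M on L2; bus (none); mem=20
  op7 P1: load  L4 → S/S/I on L4; bus BusRd Flush; mem=50
  op8 P2: load  L2 → I/I/M on L2; bus (none); mem=20
  op9 P0: load  L3 → E/I/I on L3; bus BusRd; mem=10
  op10 P2: store L4 := 10 → I/I/M on L4; bus BusRdX; mem=50
  op11 P2: store L4 := 90 → I/I/M on L4; bus (none); mem=50
  op12 P0: load  L0 → S/I/S on L0; bus BusRd; mem=50
  op13 P0: store L2 := 34 → M/I/I on L2; bus BusRdX Flush; mem=57
  op14 P1: store L3 := 68 → I/M/I on L3; bus BusRdX; mem=10
  op15 P2: load  L4 → I/I/M on L4; bus (none); mem=50
  op16 P1: load  L4 → I/S/S on L4; bus BusRd Flush; mem=90
  op17 P2: store L4 := 1 → I/I/M on L4; bus BusUpgr; mem=90
  op18 P0: load  L4 → S/I/S on L4; bus BusRd Flush; mem=1
  op19 P2: store L4 := 90 → I/I/M on L4; bus BusUpgr; mem=1
  op20 P1: store L1 := 75 → I/M/I on L1; bus BusRdX; mem=20
  op21 P0: load  L4 → S/I/S on L4; bus BusRd Flush; mem=90
  op22 P1: load  L0 → S/S/S on L0; bus BusRd; mem=50
  op23 P2: load  L3 → I/S/S on L3; bus BusRd Flush; mem=68
  op24 P0: load  L4 → S/I/S on L4; bus (none); mem=90
  op25 P0: store L1 := 24 → M/I/I on L1; bus BusRdX Flush; mem=75
  op26 P1: load  L0 → S/S/S on L0; bus (none); mem=50
  op27 P0: store L4 := 27 → M/I/I on L4; bus BusUpgr; mem=90
  op28 P1: load  L3 → I/S/S on L3; bus (none); mem=68
  op29 P2: load  L4 → S/I/S on L4; bus BusRd Flush; mem=27
  op30 P2: load  L4 → S/I/S on L4; bus (none); mem=27

state = I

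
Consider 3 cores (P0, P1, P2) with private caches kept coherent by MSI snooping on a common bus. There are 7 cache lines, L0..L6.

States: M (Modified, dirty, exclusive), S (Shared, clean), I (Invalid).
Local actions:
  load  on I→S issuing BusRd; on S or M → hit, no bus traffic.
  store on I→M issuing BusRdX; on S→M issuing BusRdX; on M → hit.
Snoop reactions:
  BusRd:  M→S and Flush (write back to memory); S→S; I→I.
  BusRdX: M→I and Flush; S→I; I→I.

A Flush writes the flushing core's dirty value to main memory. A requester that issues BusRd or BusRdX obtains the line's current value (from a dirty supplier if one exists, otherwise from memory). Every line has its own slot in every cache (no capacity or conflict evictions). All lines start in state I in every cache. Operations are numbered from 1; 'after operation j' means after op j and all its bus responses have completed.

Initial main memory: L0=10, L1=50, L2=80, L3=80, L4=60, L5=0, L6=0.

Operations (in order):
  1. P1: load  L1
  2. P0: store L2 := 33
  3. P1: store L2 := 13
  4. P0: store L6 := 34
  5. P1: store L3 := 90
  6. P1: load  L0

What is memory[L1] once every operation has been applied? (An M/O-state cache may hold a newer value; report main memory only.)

  op1 P1: load  L1 → I/S/I on L1; bus BusRd; mem=50
  op2 P0: store L2 := 33 → M/I/I on L2; bus BusRdX; mem=80
  op3 P1: store L2 := 13 → I/M/I on L2; bus BusRdX Flush; mem=33
  op4 P0: store L6 := 34 → M/I/I on L6; bus BusRdX; mem=0
  op5 P1: store L3 := 90 → I/M/I on L3; bus BusRdX; mem=80
  op6 P1: load  L0 → I/S/I on L0; bus BusRd; mem=10

memory[L1] = 50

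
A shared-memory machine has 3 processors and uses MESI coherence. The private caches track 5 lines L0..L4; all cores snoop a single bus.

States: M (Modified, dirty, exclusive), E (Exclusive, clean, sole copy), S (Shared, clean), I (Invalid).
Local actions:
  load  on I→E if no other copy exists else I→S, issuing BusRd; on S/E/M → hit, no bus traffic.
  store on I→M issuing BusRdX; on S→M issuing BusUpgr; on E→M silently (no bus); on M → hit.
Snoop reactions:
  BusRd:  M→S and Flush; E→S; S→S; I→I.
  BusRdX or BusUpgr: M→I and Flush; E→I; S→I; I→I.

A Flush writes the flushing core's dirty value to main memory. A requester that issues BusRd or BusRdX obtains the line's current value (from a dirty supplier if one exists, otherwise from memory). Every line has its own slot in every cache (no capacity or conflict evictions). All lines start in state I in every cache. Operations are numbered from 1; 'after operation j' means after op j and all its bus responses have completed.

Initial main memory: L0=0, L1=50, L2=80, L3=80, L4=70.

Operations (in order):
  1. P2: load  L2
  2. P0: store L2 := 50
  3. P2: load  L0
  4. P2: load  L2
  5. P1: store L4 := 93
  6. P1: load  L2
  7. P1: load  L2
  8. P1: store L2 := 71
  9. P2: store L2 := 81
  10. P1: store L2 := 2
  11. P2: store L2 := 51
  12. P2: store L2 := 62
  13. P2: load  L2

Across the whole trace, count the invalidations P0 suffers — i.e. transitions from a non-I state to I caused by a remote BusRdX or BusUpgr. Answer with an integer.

step 1: P2: load  L2  ⟶  IIE  (L2)  txn=BusRd  M[L2]=80
step 2: P0: store L2 := 50  ⟶  MII  (L2)  txn=BusRdX  M[L2]=80
step 3: P2: load  L0  ⟶  IIE  (L0)  txn=BusRd  M[L0]=0
step 4: P2: load  L2  ⟶  SIS  (L2)  txn=BusRd+Flush  M[L2]=50
step 5: P1: store L4 := 93  ⟶  IMI  (L4)  txn=BusRdX  M[L4]=70
step 6: P1: load  L2  ⟶  SSS  (L2)  txn=BusRd  M[L2]=50
step 7: P1: load  L2  ⟶  SSS  (L2)  txn=∅  M[L2]=50
step 8: P1: store L2 := 71  ⟶  IMI  (L2)  txn=BusUpgr  M[L2]=50
step 9: P2: store L2 := 81  ⟶  IIM  (L2)  txn=BusRdX+Flush  M[L2]=71
step 10: P1: store L2 := 2  ⟶  IMI  (L2)  txn=BusRdX+Flush  M[L2]=81
step 11: P2: store L2 := 51  ⟶  IIM  (L2)  txn=BusRdX+Flush  M[L2]=2
step 12: P2: store L2 := 62  ⟶  IIM  (L2)  txn=∅  M[L2]=2
step 13: P2: load  L2  ⟶  IIM  (L2)  txn=∅  M[L2]=2

invalidations = 1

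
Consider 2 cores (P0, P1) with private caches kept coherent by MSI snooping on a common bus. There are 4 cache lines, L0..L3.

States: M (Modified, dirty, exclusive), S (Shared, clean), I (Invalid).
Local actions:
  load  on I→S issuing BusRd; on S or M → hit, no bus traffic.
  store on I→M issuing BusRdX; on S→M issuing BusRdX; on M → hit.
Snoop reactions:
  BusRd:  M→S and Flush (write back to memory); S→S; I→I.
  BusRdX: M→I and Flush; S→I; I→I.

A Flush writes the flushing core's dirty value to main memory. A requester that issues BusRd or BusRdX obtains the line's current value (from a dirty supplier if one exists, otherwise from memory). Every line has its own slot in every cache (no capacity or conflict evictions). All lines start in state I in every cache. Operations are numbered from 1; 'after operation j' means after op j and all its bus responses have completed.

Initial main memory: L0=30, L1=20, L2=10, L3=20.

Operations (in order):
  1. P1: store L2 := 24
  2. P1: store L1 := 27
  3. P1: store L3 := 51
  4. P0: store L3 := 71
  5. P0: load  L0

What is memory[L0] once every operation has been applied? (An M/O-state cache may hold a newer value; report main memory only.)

memory[L0] = 30

step 1: P1: store L2 := 24  ⟶  IM  (L2)  txn=BusRdX  M[L2]=10
step 2: P1: store L1 := 27  ⟶  IM  (L1)  txn=BusRdX  M[L1]=20
step 3: P1: store L3 := 51  ⟶  IM  (L3)  txn=BusRdX  M[L3]=20
step 4: P0: store L3 := 71  ⟶  MI  (L3)  txn=BusRdX+Flush  M[L3]=51
step 5: P0: load  L0  ⟶  SI  (L0)  txn=BusRd  M[L0]=30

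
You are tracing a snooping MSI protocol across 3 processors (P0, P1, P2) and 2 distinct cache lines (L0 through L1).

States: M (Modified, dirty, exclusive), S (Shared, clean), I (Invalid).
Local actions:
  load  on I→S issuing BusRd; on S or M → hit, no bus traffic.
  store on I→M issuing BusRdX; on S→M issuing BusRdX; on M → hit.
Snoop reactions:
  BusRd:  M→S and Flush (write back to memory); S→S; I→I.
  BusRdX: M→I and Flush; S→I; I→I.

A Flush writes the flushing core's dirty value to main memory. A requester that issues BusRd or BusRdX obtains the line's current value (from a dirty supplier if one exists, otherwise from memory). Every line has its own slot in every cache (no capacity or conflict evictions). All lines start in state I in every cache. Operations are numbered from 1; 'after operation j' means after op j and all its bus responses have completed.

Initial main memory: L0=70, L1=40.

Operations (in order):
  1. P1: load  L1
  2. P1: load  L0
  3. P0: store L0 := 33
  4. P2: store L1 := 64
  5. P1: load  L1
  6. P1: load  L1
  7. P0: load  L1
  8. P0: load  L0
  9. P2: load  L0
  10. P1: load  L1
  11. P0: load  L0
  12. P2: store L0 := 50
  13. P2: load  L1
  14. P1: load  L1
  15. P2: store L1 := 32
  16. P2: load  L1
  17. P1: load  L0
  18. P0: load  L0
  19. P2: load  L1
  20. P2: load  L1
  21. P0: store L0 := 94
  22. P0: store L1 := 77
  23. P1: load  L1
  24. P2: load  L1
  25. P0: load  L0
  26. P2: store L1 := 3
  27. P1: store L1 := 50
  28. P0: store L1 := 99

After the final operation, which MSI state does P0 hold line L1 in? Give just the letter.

state = M

step 1: P1: load  L1  ⟶  ISI  (L1)  txn=BusRd  M[L1]=40
step 2: P1: load  L0  ⟶  ISI  (L0)  txn=BusRd  M[L0]=70
step 3: P0: store L0 := 33  ⟶  MII  (L0)  txn=BusRdX  M[L0]=70
step 4: P2: store L1 := 64  ⟶  IIM  (L1)  txn=BusRdX  M[L1]=40
step 5: P1: load  L1  ⟶  ISS  (L1)  txn=BusRd+Flush  M[L1]=64
step 6: P1: load  L1  ⟶  ISS  (L1)  txn=∅  M[L1]=64
step 7: P0: load  L1  ⟶  SSS  (L1)  txn=BusRd  M[L1]=64
step 8: P0: load  L0  ⟶  MII  (L0)  txn=∅  M[L0]=70
step 9: P2: load  L0  ⟶  SIS  (L0)  txn=BusRd+Flush  M[L0]=33
step 10: P1: load  L1  ⟶  SSS  (L1)  txn=∅  M[L1]=64
step 11: P0: load  L0  ⟶  SIS  (L0)  txn=∅  M[L0]=33
step 12: P2: store L0 := 50  ⟶  IIM  (L0)  txn=BusRdX  M[L0]=33
step 13: P2: load  L1  ⟶  SSS  (L1)  txn=∅  M[L1]=64
step 14: P1: load  L1  ⟶  SSS  (L1)  txn=∅  M[L1]=64
step 15: P2: store L1 := 32  ⟶  IIM  (L1)  txn=BusRdX  M[L1]=64
step 16: P2: load  L1  ⟶  IIM  (L1)  txn=∅  M[L1]=64
step 17: P1: load  L0  ⟶  ISS  (L0)  txn=BusRd+Flush  M[L0]=50
step 18: P0: load  L0  ⟶  SSS  (L0)  txn=BusRd  M[L0]=50
step 19: P2: load  L1  ⟶  IIM  (L1)  txn=∅  M[L1]=64
step 20: P2: load  L1  ⟶  IIM  (L1)  txn=∅  M[L1]=64
step 21: P0: store L0 := 94  ⟶  MII  (L0)  txn=BusRdX  M[L0]=50
step 22: P0: store L1 := 77  ⟶  MII  (L1)  txn=BusRdX+Flush  M[L1]=32
step 23: P1: load  L1  ⟶  SSI  (L1)  txn=BusRd+Flush  M[L1]=77
step 24: P2: load  L1  ⟶  SSS  (L1)  txn=BusRd  M[L1]=77
step 25: P0: load  L0  ⟶  MII  (L0)  txn=∅  M[L0]=50
step 26: P2: store L1 := 3  ⟶  IIM  (L1)  txn=BusRdX  M[L1]=77
step 27: P1: store L1 := 50  ⟶  IMI  (L1)  txn=BusRdX+Flush  M[L1]=3
step 28: P0: store L1 := 99  ⟶  MII  (L1)  txn=BusRdX+Flush  M[L1]=50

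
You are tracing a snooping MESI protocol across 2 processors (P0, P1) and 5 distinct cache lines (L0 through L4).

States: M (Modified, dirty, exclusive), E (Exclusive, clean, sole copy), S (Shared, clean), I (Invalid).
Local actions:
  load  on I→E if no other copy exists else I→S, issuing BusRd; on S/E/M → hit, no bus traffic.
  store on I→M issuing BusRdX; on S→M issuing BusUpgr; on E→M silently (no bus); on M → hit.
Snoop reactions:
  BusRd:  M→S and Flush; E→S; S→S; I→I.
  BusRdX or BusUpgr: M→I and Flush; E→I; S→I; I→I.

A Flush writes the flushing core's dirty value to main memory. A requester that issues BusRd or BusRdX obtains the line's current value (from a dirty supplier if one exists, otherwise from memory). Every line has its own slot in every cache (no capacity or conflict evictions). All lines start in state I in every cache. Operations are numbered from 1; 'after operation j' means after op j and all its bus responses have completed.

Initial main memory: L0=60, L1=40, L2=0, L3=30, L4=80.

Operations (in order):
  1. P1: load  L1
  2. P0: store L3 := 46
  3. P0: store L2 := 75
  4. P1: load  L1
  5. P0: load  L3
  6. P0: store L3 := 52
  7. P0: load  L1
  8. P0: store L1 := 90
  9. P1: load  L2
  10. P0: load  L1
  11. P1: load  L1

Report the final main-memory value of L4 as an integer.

  op1 P1: load  L1 → I/E on L1; bus BusRd; mem=40
  op2 P0: store L3 := 46 → M/I on L3; bus BusRdX; mem=30
  op3 P0: store L2 := 75 → M/I on L2; bus BusRdX; mem=0
  op4 P1: load  L1 → I/E on L1; bus (none); mem=40
  op5 P0: load  L3 → M/I on L3; bus (none); mem=30
  op6 P0: store L3 := 52 → M/I on L3; bus (none); mem=30
  op7 P0: load  L1 → S/S on L1; bus BusRd; mem=40
  op8 P0: store L1 := 90 → M/I on L1; bus BusUpgr; mem=40
  op9 P1: load  L2 → S/S on L2; bus BusRd Flush; mem=75
  op10 P0: load  L1 → M/I on L1; bus (none); mem=40
  op11 P1: load  L1 → S/S on L1; bus BusRd Flush; mem=90

memory[L4] = 80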